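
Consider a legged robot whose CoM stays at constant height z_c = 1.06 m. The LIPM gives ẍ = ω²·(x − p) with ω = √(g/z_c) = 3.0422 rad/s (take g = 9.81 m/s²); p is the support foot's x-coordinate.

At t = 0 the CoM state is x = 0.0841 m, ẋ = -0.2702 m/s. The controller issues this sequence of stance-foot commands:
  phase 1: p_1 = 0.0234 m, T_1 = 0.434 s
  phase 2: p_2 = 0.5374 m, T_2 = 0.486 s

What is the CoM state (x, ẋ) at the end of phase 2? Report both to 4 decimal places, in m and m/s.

x = -0.8749, ẋ = -3.9676

phase 1: p=0.0234, T=0.434, ωT=1.320315, cosh=2.005826, sinh=1.738774; start (x,ẋ)=(0.084100, -0.270200) → end (x,ẋ)=(-0.009280, -0.220889)
phase 2: p=0.5374, T=0.486, ωT=1.478509, cosh=2.307189, sinh=2.079212; start (x,ẋ)=(-0.009280, -0.220889) → end (x,ẋ)=(-0.874862, -3.967589)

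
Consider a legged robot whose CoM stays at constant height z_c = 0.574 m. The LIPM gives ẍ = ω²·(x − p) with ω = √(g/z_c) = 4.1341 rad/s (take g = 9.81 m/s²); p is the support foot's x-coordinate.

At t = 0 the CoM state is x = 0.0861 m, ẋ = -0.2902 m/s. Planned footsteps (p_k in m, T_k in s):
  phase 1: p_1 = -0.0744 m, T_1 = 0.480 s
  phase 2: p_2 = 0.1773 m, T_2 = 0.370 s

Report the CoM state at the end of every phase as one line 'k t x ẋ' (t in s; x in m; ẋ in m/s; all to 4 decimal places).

1 0.4800 0.2699 1.2923
2 0.8500 1.0888 3.9651

phase 1: p=-0.0744, T=0.480, ωT=1.984368, cosh=3.705958, sinh=3.568491; start (x,ẋ)=(0.086100, -0.290200) → end (x,ẋ)=(0.269910, 1.292307)
phase 2: p=0.1773, T=0.370, ωT=1.529617, cosh=2.416514, sinh=2.199895; start (x,ẋ)=(0.269910, 1.292307) → end (x,ẋ)=(1.088774, 3.965128)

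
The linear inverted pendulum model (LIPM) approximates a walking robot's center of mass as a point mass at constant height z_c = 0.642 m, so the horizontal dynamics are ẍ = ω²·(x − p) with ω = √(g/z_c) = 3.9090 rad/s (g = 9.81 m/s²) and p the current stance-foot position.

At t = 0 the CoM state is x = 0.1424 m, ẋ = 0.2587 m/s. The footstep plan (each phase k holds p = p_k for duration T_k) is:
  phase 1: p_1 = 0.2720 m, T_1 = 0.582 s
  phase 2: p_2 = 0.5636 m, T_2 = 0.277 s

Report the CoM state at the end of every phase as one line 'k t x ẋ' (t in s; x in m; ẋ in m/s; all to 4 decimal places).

1 0.5820 -0.0465 -1.1665
2 0.8590 -0.8306 -5.0374

phase 1: p=0.2720, T=0.582, ωT=2.275038, cosh=4.915541, sinh=4.812748; start (x,ẋ)=(0.142400, 0.258700) → end (x,ẋ)=(-0.046544, -1.166518)
phase 2: p=0.5636, T=0.277, ωT=1.082793, cosh=1.645782, sinh=1.307134; start (x,ẋ)=(-0.046544, -1.166518) → end (x,ẋ)=(-0.830636, -5.037415)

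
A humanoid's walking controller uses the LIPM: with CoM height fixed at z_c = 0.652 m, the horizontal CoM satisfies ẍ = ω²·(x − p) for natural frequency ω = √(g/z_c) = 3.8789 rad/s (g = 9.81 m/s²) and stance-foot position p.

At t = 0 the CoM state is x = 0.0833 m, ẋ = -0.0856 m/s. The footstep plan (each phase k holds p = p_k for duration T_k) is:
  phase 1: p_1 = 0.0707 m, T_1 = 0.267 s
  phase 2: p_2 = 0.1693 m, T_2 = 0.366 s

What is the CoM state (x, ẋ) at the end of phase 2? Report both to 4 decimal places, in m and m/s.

phase 1: p=0.0707, T=0.267, ωT=1.035666, cosh=1.585986, sinh=1.230996; start (x,ẋ)=(0.083300, -0.085600) → end (x,ẋ)=(0.063518, -0.075597)
phase 2: p=0.1693, T=0.366, ωT=1.419677, cosh=2.188789, sinh=1.946997; start (x,ẋ)=(0.063518, -0.075597) → end (x,ẋ)=(-0.100181, -0.964355)

x = -0.1002, ẋ = -0.9644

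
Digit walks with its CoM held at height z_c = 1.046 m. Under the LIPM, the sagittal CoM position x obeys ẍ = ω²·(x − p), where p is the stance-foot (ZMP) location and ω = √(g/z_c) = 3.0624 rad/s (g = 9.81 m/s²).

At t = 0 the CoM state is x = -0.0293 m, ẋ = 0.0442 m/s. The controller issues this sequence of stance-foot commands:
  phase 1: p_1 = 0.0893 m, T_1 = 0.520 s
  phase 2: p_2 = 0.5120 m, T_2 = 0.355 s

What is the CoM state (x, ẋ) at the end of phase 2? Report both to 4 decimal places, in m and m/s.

phase 1: p=0.0893, T=0.520, ωT=1.592448, cosh=2.559598, sinh=2.356170; start (x,ẋ)=(-0.029300, 0.044200) → end (x,ẋ)=(-0.180261, -0.742628)
phase 2: p=0.5120, T=0.355, ωT=1.087152, cosh=1.651495, sinh=1.314320; start (x,ẋ)=(-0.180261, -0.742628) → end (x,ẋ)=(-0.949988, -4.012781)

x = -0.9500, ẋ = -4.0128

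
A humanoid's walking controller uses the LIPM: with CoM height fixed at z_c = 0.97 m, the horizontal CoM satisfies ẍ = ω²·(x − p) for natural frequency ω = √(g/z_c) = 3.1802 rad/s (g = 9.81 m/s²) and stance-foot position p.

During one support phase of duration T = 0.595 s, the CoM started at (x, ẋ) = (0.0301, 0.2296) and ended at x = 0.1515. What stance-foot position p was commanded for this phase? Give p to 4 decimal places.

ωT = 3.1802·0.595 = 1.892219; cosh(ωT) = 3.392405, sinh(ωT) = 3.241668
x(T) = p + (x₀−p)·cosh(ωT) + (ẋ₀/ω)·sinh(ωT) ⇒ p·(1 − cosh) = x(T) − x₀·cosh − (ẋ₀/ω)·sinh
numerator   = 0.1515 − (0.0301)·3.392405 − (0.2296/3.1802)·3.241668 = -0.184649
denominator = 1 − 3.392405 = -2.392405
p = -0.184649 / -2.392405 = 0.0772

p = 0.0772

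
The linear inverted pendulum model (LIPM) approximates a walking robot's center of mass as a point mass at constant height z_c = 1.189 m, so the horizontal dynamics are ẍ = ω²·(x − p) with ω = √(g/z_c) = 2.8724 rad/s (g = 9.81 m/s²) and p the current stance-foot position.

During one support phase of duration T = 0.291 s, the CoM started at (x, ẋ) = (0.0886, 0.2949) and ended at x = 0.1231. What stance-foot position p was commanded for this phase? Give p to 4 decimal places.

ωT = 2.8724·0.291 = 0.835868; cosh(ωT) = 1.370157, sinh(ωT) = 0.936659
x(T) = p + (x₀−p)·cosh(ωT) + (ẋ₀/ω)·sinh(ωT) ⇒ p·(1 − cosh) = x(T) − x₀·cosh − (ẋ₀/ω)·sinh
numerator   = 0.1231 − (0.0886)·1.370157 − (0.2949/2.8724)·0.936659 = -0.094460
denominator = 1 − 1.370157 = -0.370157
p = -0.094460 / -0.370157 = 0.2552

p = 0.2552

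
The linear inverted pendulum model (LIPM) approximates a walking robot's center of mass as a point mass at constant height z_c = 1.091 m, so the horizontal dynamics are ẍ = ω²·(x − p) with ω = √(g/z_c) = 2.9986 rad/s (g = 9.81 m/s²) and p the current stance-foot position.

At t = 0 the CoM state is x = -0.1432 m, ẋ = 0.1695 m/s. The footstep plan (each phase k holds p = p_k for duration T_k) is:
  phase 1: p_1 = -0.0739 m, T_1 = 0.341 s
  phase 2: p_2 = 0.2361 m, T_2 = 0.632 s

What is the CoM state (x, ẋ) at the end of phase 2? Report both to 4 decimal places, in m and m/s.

x = -0.9400, ẋ = -3.3665

phase 1: p=-0.0739, T=0.341, ωT=1.022523, cosh=1.569943, sinh=1.210256; start (x,ẋ)=(-0.143200, 0.169500) → end (x,ẋ)=(-0.114286, 0.014610)
phase 2: p=0.2361, T=0.632, ωT=1.895115, cosh=3.401808, sinh=3.251507; start (x,ẋ)=(-0.114286, 0.014610) → end (x,ẋ)=(-0.940002, -3.366547)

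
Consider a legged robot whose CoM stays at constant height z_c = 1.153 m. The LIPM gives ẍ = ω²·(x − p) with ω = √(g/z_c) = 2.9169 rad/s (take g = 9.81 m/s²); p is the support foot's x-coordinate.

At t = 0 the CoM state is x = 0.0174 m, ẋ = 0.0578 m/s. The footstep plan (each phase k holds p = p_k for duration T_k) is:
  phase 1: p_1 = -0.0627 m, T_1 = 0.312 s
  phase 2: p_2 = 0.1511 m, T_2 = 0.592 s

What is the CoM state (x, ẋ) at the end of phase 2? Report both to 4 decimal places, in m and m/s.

x = 0.2311, ẋ = 0.3316

phase 1: p=-0.0627, T=0.312, ωT=0.910073, cosh=1.443499, sinh=1.041004; start (x,ẋ)=(0.017400, 0.057800) → end (x,ẋ)=(0.073552, 0.326658)
phase 2: p=0.1511, T=0.592, ωT=1.726805, cosh=2.900256, sinh=2.722404; start (x,ẋ)=(0.073552, 0.326658) → end (x,ẋ)=(0.231069, 0.331588)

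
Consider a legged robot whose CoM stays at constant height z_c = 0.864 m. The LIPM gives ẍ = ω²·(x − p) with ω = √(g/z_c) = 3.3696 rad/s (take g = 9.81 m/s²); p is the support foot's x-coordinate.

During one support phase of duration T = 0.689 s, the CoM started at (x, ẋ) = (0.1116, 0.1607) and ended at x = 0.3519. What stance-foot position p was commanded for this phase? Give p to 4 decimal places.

p = 0.1117

ωT = 3.3696·0.689 = 2.321654; cosh(ωT) = 5.145317, sinh(ωT) = 5.047206
x(T) = p + (x₀−p)·cosh(ωT) + (ẋ₀/ω)·sinh(ωT) ⇒ p·(1 − cosh) = x(T) − x₀·cosh − (ẋ₀/ω)·sinh
numerator   = 0.3519 − (0.1116)·5.145317 − (0.1607/3.3696)·5.047206 = -0.463024
denominator = 1 − 5.145317 = -4.145317
p = -0.463024 / -4.145317 = 0.1117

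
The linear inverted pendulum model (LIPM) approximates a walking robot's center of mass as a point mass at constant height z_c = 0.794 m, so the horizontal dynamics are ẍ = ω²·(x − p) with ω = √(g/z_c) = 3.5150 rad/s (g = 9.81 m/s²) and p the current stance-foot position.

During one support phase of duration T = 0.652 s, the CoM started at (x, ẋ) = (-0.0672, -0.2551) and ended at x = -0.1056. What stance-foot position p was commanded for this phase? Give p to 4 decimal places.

p = -0.1465

ωT = 3.5150·0.652 = 2.291780; cosh(ωT) = 4.996809, sinh(ωT) = 4.895722
x(T) = p + (x₀−p)·cosh(ωT) + (ẋ₀/ω)·sinh(ωT) ⇒ p·(1 − cosh) = x(T) − x₀·cosh − (ẋ₀/ω)·sinh
numerator   = -0.1056 − (-0.0672)·4.996809 − (-0.2551/3.5150)·4.895722 = 0.585491
denominator = 1 − 4.996809 = -3.996809
p = 0.585491 / -3.996809 = -0.1465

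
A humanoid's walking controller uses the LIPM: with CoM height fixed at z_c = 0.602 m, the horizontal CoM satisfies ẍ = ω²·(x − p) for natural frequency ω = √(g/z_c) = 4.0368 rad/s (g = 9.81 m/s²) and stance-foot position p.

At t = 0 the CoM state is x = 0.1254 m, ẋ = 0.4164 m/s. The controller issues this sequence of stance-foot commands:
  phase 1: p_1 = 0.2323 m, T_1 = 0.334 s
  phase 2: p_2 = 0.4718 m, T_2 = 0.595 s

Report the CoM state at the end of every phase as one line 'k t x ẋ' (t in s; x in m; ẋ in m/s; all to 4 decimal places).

1 0.3340 0.1978 0.0810
2 0.9290 -0.9438 -5.6069

phase 1: p=0.2323, T=0.334, ωT=1.348291, cosh=2.055262, sinh=1.795578; start (x,ẋ)=(0.125400, 0.416400) → end (x,ẋ)=(0.197808, 0.080958)
phase 2: p=0.4718, T=0.595, ωT=2.401896, cosh=5.567321, sinh=5.476775; start (x,ẋ)=(0.197808, 0.080958) → end (x,ẋ)=(-0.943763, -5.606867)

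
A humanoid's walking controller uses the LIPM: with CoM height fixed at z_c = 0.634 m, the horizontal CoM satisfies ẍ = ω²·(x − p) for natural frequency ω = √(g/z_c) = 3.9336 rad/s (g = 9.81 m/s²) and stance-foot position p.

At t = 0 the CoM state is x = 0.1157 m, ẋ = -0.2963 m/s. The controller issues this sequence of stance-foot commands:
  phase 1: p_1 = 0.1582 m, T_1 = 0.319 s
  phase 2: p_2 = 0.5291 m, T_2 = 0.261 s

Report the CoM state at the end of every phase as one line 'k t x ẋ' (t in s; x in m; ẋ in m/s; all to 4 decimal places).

phase 1: p=0.1582, T=0.319, ωT=1.254818, cosh=1.896165, sinh=1.611037; start (x,ẋ)=(0.115700, -0.296300) → end (x,ẋ)=(-0.043739, -0.831163)
phase 2: p=0.5291, T=0.261, ωT=1.026670, cosh=1.574975, sinh=1.216777; start (x,ẋ)=(-0.043739, -0.831163) → end (x,ẋ)=(-0.630210, -4.050850)

1 0.3190 -0.0437 -0.8312
2 0.5800 -0.6302 -4.0509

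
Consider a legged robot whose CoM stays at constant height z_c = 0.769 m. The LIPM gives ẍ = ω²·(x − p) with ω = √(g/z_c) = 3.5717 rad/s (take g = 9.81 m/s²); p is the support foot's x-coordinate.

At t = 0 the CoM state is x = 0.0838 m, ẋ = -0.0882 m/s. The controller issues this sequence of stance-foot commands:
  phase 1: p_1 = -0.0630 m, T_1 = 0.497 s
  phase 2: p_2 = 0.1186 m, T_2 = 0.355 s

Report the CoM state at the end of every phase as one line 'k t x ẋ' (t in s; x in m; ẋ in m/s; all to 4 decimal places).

phase 1: p=-0.0630, T=0.497, ωT=1.775135, cosh=3.035269, sinh=2.865808; start (x,ẋ)=(0.083800, -0.088200) → end (x,ẋ)=(0.311809, 1.234906)
phase 2: p=0.1186, T=0.355, ωT=1.267953, cosh=1.917490, sinh=1.636083; start (x,ẋ)=(0.311809, 1.234906) → end (x,ẋ)=(1.054747, 3.496954)

1 0.4970 0.3118 1.2349
2 0.8520 1.0547 3.4970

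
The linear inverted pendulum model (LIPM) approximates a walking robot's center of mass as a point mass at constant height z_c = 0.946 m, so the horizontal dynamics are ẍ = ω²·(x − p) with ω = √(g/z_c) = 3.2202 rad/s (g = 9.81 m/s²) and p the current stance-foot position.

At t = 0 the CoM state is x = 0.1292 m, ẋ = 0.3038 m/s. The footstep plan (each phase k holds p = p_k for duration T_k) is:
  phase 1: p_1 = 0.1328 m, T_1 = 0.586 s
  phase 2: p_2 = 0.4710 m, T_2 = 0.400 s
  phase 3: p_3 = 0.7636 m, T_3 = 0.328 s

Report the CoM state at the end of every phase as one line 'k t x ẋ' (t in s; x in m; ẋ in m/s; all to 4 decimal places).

phase 1: p=0.1328, T=0.586, ωT=1.887037, cosh=3.375653, sinh=3.224133; start (x,ẋ)=(0.129200, 0.303800) → end (x,ẋ)=(0.424819, 0.988147)
phase 2: p=0.4710, T=0.400, ωT=1.288080, cosh=1.950809, sinh=1.675009; start (x,ẋ)=(0.424819, 0.988147) → end (x,ẋ)=(0.894900, 1.678590)
phase 3: p=0.7636, T=0.328, ωT=1.056226, cosh=1.611632, sinh=1.263866; start (x,ẋ)=(0.894900, 1.678590) → end (x,ẋ)=(1.634022, 3.239649)

1 0.5860 0.4248 0.9881
2 0.9860 0.8949 1.6786
3 1.3140 1.6340 3.2396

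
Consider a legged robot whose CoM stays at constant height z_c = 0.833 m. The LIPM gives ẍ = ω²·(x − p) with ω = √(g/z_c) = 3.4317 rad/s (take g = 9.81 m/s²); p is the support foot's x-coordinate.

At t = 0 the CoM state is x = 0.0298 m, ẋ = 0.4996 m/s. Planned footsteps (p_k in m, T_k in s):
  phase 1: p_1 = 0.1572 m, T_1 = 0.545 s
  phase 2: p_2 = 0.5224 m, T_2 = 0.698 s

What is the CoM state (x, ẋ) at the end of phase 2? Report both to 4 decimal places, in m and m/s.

phase 1: p=0.1572, T=0.545, ωT=1.870277, cosh=3.322086, sinh=3.168005; start (x,ẋ)=(0.029800, 0.499600) → end (x,ẋ)=(0.195177, 0.274667)
phase 2: p=0.5224, T=0.698, ωT=2.395327, cosh=5.531462, sinh=5.440319; start (x,ẋ)=(0.195177, 0.274667) → end (x,ẋ)=(-0.852191, -4.589803)

x = -0.8522, ẋ = -4.5898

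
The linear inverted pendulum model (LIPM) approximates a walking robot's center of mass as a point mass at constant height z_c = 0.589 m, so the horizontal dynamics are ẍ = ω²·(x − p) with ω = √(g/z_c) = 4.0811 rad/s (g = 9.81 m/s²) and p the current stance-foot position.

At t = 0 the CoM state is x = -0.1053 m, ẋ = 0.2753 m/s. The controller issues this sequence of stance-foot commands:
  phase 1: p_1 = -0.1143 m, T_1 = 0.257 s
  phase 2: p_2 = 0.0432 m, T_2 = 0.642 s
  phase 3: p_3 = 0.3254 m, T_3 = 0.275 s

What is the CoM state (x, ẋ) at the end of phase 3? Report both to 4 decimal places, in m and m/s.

x = 1.1254, ẋ = 3.6569

phase 1: p=-0.1143, T=0.257, ωT=1.048843, cosh=1.602344, sinh=1.252001; start (x,ẋ)=(-0.105300, 0.275300) → end (x,ẋ)=(-0.015422, 0.487111)
phase 2: p=0.0432, T=0.642, ωT=2.620066, cosh=6.904715, sinh=6.831917; start (x,ẋ)=(-0.015422, 0.487111) → end (x,ẋ)=(0.453873, 1.728875)
phase 3: p=0.3254, T=0.275, ωT=1.122303, cosh=1.698724, sinh=1.373195; start (x,ẋ)=(0.453873, 1.728875) → end (x,ẋ)=(1.125366, 3.656862)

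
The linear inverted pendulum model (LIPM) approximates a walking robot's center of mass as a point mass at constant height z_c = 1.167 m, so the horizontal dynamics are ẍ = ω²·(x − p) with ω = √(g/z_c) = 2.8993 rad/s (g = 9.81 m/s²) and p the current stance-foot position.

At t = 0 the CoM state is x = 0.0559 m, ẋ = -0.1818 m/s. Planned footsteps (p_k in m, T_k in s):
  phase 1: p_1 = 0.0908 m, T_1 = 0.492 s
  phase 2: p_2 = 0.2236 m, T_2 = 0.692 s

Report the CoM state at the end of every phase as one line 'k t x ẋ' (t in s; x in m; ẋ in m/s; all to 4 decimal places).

1 0.4920 -0.1091 -0.5988
2 1.1840 -1.7897 -5.7879

phase 1: p=0.0908, T=0.492, ωT=1.426456, cosh=2.202037, sinh=1.961878; start (x,ẋ)=(0.055900, -0.181800) → end (x,ẋ)=(-0.109070, -0.598844)
phase 2: p=0.2236, T=0.692, ωT=2.006316, cosh=3.785177, sinh=3.650693; start (x,ẋ)=(-0.109070, -0.598844) → end (x,ẋ)=(-1.789658, -5.787863)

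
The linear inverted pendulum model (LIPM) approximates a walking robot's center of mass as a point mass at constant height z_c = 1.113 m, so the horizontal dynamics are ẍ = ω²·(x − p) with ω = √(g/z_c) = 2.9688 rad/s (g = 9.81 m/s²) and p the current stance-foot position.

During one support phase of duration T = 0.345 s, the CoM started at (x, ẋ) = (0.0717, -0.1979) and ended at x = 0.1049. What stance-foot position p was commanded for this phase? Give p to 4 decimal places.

ωT = 2.9688·0.345 = 1.024236; cosh(ωT) = 1.572019, sinh(ωT) = 1.212948
x(T) = p + (x₀−p)·cosh(ωT) + (ẋ₀/ω)·sinh(ωT) ⇒ p·(1 − cosh) = x(T) − x₀·cosh − (ẋ₀/ω)·sinh
numerator   = 0.1049 − (0.0717)·1.572019 − (-0.1979/2.9688)·1.212948 = 0.073041
denominator = 1 − 1.572019 = -0.572019
p = 0.073041 / -0.572019 = -0.1277

p = -0.1277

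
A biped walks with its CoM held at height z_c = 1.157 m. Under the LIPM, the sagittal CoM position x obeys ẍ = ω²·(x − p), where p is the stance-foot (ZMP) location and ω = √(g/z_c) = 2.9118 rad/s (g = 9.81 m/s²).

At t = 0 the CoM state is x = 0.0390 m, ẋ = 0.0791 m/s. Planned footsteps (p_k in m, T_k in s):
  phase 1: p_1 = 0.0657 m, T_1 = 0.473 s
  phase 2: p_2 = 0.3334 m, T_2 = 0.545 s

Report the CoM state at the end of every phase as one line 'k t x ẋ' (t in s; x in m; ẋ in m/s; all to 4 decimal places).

phase 1: p=0.0657, T=0.473, ωT=1.377281, cosh=2.108187, sinh=1.855923; start (x,ẋ)=(0.039000, 0.079100) → end (x,ẋ)=(0.059828, 0.022469)
phase 2: p=0.3334, T=0.545, ωT=1.586931, cosh=2.546637, sinh=2.342085; start (x,ẋ)=(0.059828, 0.022469) → end (x,ẋ)=(-0.345216, -1.808453)

1 0.4730 0.0598 0.0225
2 1.0180 -0.3452 -1.8085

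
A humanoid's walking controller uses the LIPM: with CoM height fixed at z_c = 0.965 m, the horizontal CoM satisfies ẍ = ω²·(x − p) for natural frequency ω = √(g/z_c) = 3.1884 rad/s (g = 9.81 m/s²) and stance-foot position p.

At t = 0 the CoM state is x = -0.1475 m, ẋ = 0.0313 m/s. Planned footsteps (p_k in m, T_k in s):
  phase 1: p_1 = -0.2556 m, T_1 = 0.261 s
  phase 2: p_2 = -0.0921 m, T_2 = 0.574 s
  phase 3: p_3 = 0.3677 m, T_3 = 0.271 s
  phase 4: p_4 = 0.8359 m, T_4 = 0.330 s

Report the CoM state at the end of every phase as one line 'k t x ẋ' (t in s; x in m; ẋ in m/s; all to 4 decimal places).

phase 1: p=-0.2556, T=0.261, ωT=0.832172, cosh=1.366705, sinh=0.931602; start (x,ẋ)=(-0.147500, 0.031300) → end (x,ẋ)=(-0.098714, 0.363869)
phase 2: p=-0.0921, T=0.574, ωT=1.830142, cosh=3.197580, sinh=3.037189; start (x,ẋ)=(-0.098714, 0.363869) → end (x,ẋ)=(0.233364, 1.099454)
phase 3: p=0.3677, T=0.271, ωT=0.864056, cosh=1.397108, sinh=0.975659; start (x,ẋ)=(0.233364, 1.099454) → end (x,ẋ)=(0.516454, 1.118166)
phase 4: p=0.8359, T=0.330, ωT=1.052172, cosh=1.606522, sinh=1.257343; start (x,ẋ)=(0.516454, 1.118166) → end (x,ẋ)=(0.763652, 0.515728)

1 0.2610 -0.0987 0.3639
2 0.8350 0.2334 1.0995
3 1.1060 0.5165 1.1182
4 1.4360 0.7637 0.5157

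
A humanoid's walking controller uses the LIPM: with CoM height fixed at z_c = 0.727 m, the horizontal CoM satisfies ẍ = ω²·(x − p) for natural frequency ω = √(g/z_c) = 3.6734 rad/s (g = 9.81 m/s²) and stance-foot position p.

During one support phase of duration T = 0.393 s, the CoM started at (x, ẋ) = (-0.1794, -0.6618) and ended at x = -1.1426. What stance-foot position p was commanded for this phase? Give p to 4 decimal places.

ωT = 3.6734·0.393 = 1.443646; cosh(ωT) = 2.236089, sinh(ωT) = 2.000024
x(T) = p + (x₀−p)·cosh(ωT) + (ẋ₀/ω)·sinh(ωT) ⇒ p·(1 − cosh) = x(T) − x₀·cosh − (ẋ₀/ω)·sinh
numerator   = -1.1426 − (-0.1794)·2.236089 − (-0.6618/3.6734)·2.000024 = -0.381121
denominator = 1 − 2.236089 = -1.236089
p = -0.381121 / -1.236089 = 0.3083

p = 0.3083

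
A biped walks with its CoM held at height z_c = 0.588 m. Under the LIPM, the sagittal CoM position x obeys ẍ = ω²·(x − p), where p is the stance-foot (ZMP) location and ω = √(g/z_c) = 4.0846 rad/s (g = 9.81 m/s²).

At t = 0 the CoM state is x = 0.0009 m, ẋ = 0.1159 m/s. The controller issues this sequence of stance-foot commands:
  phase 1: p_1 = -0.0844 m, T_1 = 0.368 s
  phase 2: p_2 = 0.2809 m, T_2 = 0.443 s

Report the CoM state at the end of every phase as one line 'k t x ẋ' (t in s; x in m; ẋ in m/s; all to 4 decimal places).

1 0.3680 0.1775 1.0179
2 0.8110 0.6971 1.9359

phase 1: p=-0.0844, T=0.368, ωT=1.503133, cosh=2.359092, sinh=2.136660; start (x,ẋ)=(0.000900, 0.115900) → end (x,ẋ)=(0.177458, 1.017866)
phase 2: p=0.2809, T=0.443, ωT=1.809478, cosh=3.135499, sinh=2.971759; start (x,ẋ)=(0.177458, 1.017866) → end (x,ẋ)=(0.697108, 1.935892)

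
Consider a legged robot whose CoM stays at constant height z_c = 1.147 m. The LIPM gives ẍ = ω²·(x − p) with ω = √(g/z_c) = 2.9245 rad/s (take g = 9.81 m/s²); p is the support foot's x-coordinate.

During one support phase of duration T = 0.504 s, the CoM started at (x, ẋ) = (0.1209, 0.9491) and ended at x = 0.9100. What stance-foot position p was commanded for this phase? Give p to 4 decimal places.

ωT = 2.9245·0.504 = 1.473948; cosh(ωT) = 2.297730, sinh(ωT) = 2.068710
x(T) = p + (x₀−p)·cosh(ωT) + (ẋ₀/ω)·sinh(ωT) ⇒ p·(1 − cosh) = x(T) − x₀·cosh − (ẋ₀/ω)·sinh
numerator   = 0.9100 − (0.1209)·2.297730 − (0.9491/2.9245)·2.068710 = -0.039163
denominator = 1 − 2.297730 = -1.297730
p = -0.039163 / -1.297730 = 0.0302

p = 0.0302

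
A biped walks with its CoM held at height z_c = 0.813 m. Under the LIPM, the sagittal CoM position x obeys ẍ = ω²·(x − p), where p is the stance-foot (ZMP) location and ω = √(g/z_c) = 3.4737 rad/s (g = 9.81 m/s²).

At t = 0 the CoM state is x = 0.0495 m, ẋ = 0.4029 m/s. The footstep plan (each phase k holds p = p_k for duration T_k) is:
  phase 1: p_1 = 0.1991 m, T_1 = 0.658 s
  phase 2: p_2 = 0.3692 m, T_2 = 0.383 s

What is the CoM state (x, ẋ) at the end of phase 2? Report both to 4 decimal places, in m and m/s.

x = -0.6037, ẋ = -3.1985

phase 1: p=0.1991, T=0.658, ωT=2.285695, cosh=4.967108, sinh=4.865405; start (x,ẋ)=(0.049500, 0.402900) → end (x,ẋ)=(0.020339, -0.527135)
phase 2: p=0.3692, T=0.383, ωT=1.330427, cosh=2.023511, sinh=1.759147; start (x,ẋ)=(0.020339, -0.527135) → end (x,ẋ)=(-0.603676, -3.198469)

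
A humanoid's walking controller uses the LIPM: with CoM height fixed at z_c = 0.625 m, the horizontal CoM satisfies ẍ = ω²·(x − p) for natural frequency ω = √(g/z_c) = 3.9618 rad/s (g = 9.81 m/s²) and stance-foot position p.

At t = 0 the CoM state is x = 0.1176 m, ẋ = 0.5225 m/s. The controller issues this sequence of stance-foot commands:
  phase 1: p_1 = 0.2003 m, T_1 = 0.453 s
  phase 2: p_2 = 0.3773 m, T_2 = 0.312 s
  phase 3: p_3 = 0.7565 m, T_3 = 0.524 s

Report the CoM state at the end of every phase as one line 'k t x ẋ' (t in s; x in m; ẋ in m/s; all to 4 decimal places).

1 0.4530 0.3305 0.6569
2 0.7650 0.5512 0.9336
3 1.2890 0.8497 0.5884

phase 1: p=0.2003, T=0.453, ωT=1.794695, cosh=3.091910, sinh=2.925732; start (x,ẋ)=(0.117600, 0.522500) → end (x,ẋ)=(0.330458, 0.656934)
phase 2: p=0.3773, T=0.312, ωT=1.236082, cosh=1.866310, sinh=1.575790; start (x,ẋ)=(0.330458, 0.656934) → end (x,ẋ)=(0.551170, 0.933607)
phase 3: p=0.7565, T=0.524, ωT=2.075983, cosh=4.048907, sinh=3.923474; start (x,ẋ)=(0.551170, 0.933607) → end (x,ẋ)=(0.849715, 0.588441)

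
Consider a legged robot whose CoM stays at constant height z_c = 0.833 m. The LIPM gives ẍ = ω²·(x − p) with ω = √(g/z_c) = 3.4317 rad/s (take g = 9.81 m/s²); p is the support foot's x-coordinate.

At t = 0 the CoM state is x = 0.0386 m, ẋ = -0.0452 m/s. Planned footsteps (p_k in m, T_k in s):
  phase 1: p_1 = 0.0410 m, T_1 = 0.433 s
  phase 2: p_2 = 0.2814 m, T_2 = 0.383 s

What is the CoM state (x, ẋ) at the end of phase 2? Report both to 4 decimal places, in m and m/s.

phase 1: p=0.0410, T=0.433, ωT=1.485926, cosh=2.322674, sinh=2.096382; start (x,ẋ)=(0.038600, -0.045200) → end (x,ẋ)=(0.007813, -0.122251)
phase 2: p=0.2814, T=0.383, ωT=1.314341, cosh=1.995474, sinh=1.726823; start (x,ẋ)=(0.007813, -0.122251) → end (x,ẋ)=(-0.326051, -1.865205)

x = -0.3261, ẋ = -1.8652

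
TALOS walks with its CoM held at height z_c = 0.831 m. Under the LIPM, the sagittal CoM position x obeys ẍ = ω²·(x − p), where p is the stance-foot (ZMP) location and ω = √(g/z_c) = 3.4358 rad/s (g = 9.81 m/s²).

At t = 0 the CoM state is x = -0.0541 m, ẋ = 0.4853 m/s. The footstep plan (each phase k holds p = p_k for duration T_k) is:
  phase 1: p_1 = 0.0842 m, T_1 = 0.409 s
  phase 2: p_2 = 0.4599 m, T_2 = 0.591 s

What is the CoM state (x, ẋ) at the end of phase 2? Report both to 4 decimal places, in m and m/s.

x = -0.9546, ẋ = -4.6595

phase 1: p=0.0842, T=0.409, ωT=1.405242, cosh=2.160911, sinh=1.915603; start (x,ẋ)=(-0.054100, 0.485300) → end (x,ẋ)=(0.055921, 0.138451)
phase 2: p=0.4599, T=0.591, ωT=2.030558, cosh=3.874798, sinh=3.743536; start (x,ẋ)=(0.055921, 0.138451) → end (x,ẋ)=(-0.954585, -4.659523)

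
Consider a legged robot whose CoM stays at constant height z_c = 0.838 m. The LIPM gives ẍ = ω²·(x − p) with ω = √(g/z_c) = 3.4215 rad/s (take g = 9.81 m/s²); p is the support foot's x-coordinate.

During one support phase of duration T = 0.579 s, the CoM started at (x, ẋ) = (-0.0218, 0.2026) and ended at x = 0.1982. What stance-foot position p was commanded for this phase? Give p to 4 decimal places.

p = -0.0253

ωT = 3.4215·0.579 = 1.981048; cosh(ωT) = 3.694133, sinh(ωT) = 3.556208
x(T) = p + (x₀−p)·cosh(ωT) + (ẋ₀/ω)·sinh(ωT) ⇒ p·(1 − cosh) = x(T) − x₀·cosh − (ẋ₀/ω)·sinh
numerator   = 0.1982 − (-0.0218)·3.694133 − (0.2026/3.4215)·3.556208 = 0.068156
denominator = 1 − 3.694133 = -2.694133
p = 0.068156 / -2.694133 = -0.0253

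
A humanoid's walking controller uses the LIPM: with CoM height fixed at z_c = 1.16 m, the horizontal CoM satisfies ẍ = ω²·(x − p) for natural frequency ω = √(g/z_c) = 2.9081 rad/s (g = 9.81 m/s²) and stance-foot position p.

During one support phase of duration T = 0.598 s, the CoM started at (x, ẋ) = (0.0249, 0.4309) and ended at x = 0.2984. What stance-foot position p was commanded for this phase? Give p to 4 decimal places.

ωT = 2.9081·0.598 = 1.739044; cosh(ωT) = 2.933793, sinh(ωT) = 2.758105
x(T) = p + (x₀−p)·cosh(ωT) + (ẋ₀/ω)·sinh(ωT) ⇒ p·(1 − cosh) = x(T) − x₀·cosh − (ẋ₀/ω)·sinh
numerator   = 0.2984 − (0.0249)·2.933793 − (0.4309/2.9081)·2.758105 = -0.183326
denominator = 1 − 2.933793 = -1.933793
p = -0.183326 / -1.933793 = 0.0948

p = 0.0948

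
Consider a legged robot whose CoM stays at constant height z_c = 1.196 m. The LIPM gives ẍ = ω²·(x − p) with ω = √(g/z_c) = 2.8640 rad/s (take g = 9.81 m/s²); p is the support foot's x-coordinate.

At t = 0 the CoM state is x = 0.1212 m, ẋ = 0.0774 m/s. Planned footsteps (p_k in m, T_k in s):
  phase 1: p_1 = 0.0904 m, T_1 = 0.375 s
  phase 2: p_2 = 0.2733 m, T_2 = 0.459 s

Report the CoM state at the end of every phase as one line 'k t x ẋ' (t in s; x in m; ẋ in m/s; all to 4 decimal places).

phase 1: p=0.0904, T=0.375, ωT=1.074000, cosh=1.634352, sinh=1.292713; start (x,ẋ)=(0.121200, 0.077400) → end (x,ẋ)=(0.175674, 0.240531)
phase 2: p=0.2733, T=0.459, ωT=1.314576, cosh=1.995880, sinh=1.727292; start (x,ẋ)=(0.175674, 0.240531) → end (x,ẋ)=(0.223515, -0.002883)

1 0.3750 0.1757 0.2405
2 0.8340 0.2235 -0.0029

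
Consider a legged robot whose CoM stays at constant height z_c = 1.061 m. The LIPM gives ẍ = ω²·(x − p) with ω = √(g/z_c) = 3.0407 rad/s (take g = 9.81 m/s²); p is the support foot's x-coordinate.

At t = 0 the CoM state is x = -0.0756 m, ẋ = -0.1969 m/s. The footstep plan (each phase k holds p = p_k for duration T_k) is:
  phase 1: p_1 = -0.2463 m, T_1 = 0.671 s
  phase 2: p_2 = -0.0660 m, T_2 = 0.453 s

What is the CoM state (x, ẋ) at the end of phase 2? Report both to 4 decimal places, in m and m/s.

phase 1: p=-0.2463, T=0.671, ωT=2.040310, cosh=3.911490, sinh=3.781501; start (x,ẋ)=(-0.075600, -0.196900) → end (x,ẋ)=(0.176521, 1.192606)
phase 2: p=-0.0660, T=0.453, ωT=1.377437, cosh=2.108476, sinh=1.856252; start (x,ẋ)=(0.176521, 1.192606) → end (x,ẋ)=(1.173398, 3.883443)

x = 1.1734, ẋ = 3.8834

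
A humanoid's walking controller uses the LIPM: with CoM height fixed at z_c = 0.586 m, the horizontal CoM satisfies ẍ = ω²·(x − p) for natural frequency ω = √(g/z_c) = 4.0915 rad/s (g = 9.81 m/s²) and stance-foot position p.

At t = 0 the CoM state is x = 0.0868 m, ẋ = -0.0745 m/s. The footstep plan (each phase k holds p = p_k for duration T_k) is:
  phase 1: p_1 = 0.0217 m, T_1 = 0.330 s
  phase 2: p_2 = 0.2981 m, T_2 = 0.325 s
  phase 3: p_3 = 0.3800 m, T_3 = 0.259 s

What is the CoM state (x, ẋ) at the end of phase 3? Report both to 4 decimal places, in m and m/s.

phase 1: p=0.0217, T=0.330, ωT=1.350195, cosh=2.058684, sinh=1.799494; start (x,ẋ)=(0.086800, -0.074500) → end (x,ẋ)=(0.122954, 0.325935)
phase 2: p=0.2981, T=0.325, ωT=1.329738, cosh=2.022299, sinh=1.757752; start (x,ẋ)=(0.122954, 0.325935) → end (x,ẋ)=(0.083928, -0.600482)
phase 3: p=0.3800, T=0.259, ωT=1.059699, cosh=1.616031, sinh=1.269470; start (x,ẋ)=(0.083928, -0.600482) → end (x,ẋ)=(-0.284773, -2.508205)

x = -0.2848, ẋ = -2.5082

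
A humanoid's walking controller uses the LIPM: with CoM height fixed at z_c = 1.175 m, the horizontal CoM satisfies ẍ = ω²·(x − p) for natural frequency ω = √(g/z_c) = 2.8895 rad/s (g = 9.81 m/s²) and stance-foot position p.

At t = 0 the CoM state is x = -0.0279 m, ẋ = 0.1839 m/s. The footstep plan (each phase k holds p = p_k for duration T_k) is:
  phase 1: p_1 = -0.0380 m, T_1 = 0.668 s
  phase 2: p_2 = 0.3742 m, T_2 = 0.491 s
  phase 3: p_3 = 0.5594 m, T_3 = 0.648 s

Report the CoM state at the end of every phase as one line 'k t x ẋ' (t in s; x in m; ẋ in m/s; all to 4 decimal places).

phase 1: p=-0.0380, T=0.668, ωT=1.930186, cosh=3.517957, sinh=3.372835; start (x,ẋ)=(-0.027900, 0.183900) → end (x,ẋ)=(0.212193, 0.745385)
phase 2: p=0.3742, T=0.491, ωT=1.418744, cosh=2.186974, sinh=1.944956; start (x,ẋ)=(0.212193, 0.745385) → end (x,ẋ)=(0.521622, 0.719665)
phase 3: p=0.5594, T=0.648, ωT=1.872396, cosh=3.328808, sinh=3.175053; start (x,ẋ)=(0.521622, 0.719665) → end (x,ẋ)=(1.224429, 2.049038)

1 0.6680 0.2122 0.7454
2 1.1590 0.5216 0.7197
3 1.8070 1.2244 2.0490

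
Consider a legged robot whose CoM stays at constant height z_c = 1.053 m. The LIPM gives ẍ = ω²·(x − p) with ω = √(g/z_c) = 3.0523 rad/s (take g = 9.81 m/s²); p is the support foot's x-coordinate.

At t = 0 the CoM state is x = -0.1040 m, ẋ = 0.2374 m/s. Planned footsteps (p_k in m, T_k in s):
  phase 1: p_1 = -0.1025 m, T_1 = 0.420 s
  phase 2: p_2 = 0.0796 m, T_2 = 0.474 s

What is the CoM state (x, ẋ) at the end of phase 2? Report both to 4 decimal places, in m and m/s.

phase 1: p=-0.1025, T=0.420, ωT=1.281966, cosh=1.940604, sinh=1.663113; start (x,ẋ)=(-0.104000, 0.237400) → end (x,ẋ)=(0.023942, 0.453085)
phase 2: p=0.0796, T=0.474, ωT=1.446790, cosh=2.242389, sinh=2.007064; start (x,ẋ)=(0.023942, 0.453085) → end (x,ẋ)=(0.252722, 0.675021)

x = 0.2527, ẋ = 0.6750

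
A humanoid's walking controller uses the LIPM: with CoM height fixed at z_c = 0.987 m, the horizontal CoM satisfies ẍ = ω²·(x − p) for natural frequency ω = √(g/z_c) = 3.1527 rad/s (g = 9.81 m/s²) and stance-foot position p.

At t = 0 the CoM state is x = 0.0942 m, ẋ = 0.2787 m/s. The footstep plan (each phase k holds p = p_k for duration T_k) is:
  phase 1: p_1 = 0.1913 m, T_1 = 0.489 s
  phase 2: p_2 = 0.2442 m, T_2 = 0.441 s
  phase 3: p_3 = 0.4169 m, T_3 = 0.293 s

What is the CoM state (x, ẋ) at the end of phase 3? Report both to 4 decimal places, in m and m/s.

phase 1: p=0.1913, T=0.489, ωT=1.541670, cosh=2.443206, sinh=2.229182; start (x,ẋ)=(0.094200, 0.278700) → end (x,ẋ)=(0.151125, -0.001492)
phase 2: p=0.2442, T=0.441, ωT=1.390341, cosh=2.132604, sinh=1.883614; start (x,ẋ)=(0.151125, -0.001492) → end (x,ẋ)=(0.044817, -0.555902)
phase 3: p=0.4169, T=0.293, ωT=0.923741, cosh=1.457863, sinh=1.060832; start (x,ẋ)=(0.044817, -0.555902) → end (x,ẋ)=(-0.312598, -2.054855)

x = -0.3126, ẋ = -2.0549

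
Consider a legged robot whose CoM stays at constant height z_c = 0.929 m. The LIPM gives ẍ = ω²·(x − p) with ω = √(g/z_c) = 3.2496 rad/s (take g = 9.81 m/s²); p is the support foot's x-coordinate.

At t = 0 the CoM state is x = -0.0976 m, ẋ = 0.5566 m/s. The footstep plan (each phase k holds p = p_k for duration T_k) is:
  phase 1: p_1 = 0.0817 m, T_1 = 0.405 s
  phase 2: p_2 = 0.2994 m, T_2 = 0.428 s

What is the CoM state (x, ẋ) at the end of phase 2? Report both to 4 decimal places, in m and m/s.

phase 1: p=0.0817, T=0.405, ωT=1.316088, cosh=1.998494, sinh=1.730312; start (x,ẋ)=(-0.097600, 0.556600) → end (x,ẋ)=(0.019742, 0.104190)
phase 2: p=0.2994, T=0.428, ωT=1.390829, cosh=2.133524, sinh=1.884655; start (x,ẋ)=(0.019742, 0.104190) → end (x,ẋ)=(-0.236830, -1.490436)

x = -0.2368, ẋ = -1.4904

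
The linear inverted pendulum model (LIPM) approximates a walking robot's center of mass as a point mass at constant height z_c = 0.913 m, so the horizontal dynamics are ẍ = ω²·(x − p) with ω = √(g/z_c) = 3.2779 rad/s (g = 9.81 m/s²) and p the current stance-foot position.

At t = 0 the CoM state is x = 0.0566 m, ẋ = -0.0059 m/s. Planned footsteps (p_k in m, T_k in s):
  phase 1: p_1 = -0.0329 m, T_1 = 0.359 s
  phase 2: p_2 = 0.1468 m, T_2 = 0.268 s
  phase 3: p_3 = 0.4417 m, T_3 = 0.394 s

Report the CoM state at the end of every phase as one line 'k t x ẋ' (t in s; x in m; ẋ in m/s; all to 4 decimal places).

phase 1: p=-0.0329, T=0.359, ωT=1.176766, cosh=1.776070, sinh=1.467796; start (x,ẋ)=(0.056600, -0.005900) → end (x,ẋ)=(0.123416, 0.420132)
phase 2: p=0.1468, T=0.268, ωT=0.878477, cosh=1.411323, sinh=0.995908; start (x,ẋ)=(0.123416, 0.420132) → end (x,ẋ)=(0.241445, 0.516606)
phase 3: p=0.4417, T=0.394, ωT=1.291493, cosh=1.956537, sinh=1.681676; start (x,ẋ)=(0.241445, 0.516606) → end (x,ẋ)=(0.314930, -0.093123)

1 0.3590 0.1234 0.4201
2 0.6270 0.2414 0.5166
3 1.0210 0.3149 -0.0931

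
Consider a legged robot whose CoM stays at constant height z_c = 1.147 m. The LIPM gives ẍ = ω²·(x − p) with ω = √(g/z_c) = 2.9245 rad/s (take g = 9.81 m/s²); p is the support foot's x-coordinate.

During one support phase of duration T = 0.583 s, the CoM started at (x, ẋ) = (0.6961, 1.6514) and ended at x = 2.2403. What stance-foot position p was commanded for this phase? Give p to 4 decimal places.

ωT = 2.9245·0.583 = 1.704983; cosh(ωT) = 2.841535, sinh(ωT) = 2.659760
x(T) = p + (x₀−p)·cosh(ωT) + (ẋ₀/ω)·sinh(ωT) ⇒ p·(1 − cosh) = x(T) − x₀·cosh − (ẋ₀/ω)·sinh
numerator   = 2.2403 − (0.6961)·2.841535 − (1.6514/2.9245)·2.659760 = -1.239600
denominator = 1 − 2.841535 = -1.841535
p = -1.239600 / -1.841535 = 0.6731

p = 0.6731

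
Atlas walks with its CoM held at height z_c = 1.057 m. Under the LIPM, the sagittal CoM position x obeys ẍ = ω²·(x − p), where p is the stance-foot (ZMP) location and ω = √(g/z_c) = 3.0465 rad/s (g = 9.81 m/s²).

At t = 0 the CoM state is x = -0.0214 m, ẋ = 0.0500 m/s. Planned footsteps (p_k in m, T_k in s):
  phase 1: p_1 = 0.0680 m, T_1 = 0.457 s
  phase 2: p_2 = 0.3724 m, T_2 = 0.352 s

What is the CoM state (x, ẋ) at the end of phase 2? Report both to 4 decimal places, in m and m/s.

phase 1: p=0.0680, T=0.457, ωT=1.392251, cosh=2.136206, sinh=1.887690; start (x,ẋ)=(-0.021400, 0.050000) → end (x,ẋ)=(-0.091995, -0.407316)
phase 2: p=0.3724, T=0.352, ωT=1.072368, cosh=1.632244, sinh=1.290047; start (x,ẋ)=(-0.091995, -0.407316) → end (x,ẋ)=(-0.558086, -2.489972)

x = -0.5581, ẋ = -2.4900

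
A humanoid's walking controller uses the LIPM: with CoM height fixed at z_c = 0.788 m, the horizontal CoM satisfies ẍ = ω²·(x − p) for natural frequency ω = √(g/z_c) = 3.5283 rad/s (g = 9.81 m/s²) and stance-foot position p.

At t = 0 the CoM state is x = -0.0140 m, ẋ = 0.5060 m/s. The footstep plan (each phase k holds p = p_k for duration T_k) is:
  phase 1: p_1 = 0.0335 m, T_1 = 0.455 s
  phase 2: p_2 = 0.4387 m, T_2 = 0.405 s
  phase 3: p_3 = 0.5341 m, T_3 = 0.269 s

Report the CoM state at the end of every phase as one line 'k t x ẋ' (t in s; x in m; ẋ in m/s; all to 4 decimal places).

1 0.4550 0.2531 0.9102
2 0.8600 0.5367 0.7207
3 1.1290 0.7623 1.0806

phase 1: p=0.0335, T=0.455, ωT=1.605377, cosh=2.590274, sinh=2.389460; start (x,ẋ)=(-0.014000, 0.506000) → end (x,ẋ)=(0.253139, 0.910219)
phase 2: p=0.4387, T=0.405, ωT=1.428962, cosh=2.206960, sinh=1.967402; start (x,ẋ)=(0.253139, 0.910219) → end (x,ẋ)=(0.536718, 0.720728)
phase 3: p=0.5341, T=0.269, ωT=0.949113, cosh=1.485250, sinh=1.098166; start (x,ẋ)=(0.536718, 0.720728) → end (x,ẋ)=(0.762311, 1.080604)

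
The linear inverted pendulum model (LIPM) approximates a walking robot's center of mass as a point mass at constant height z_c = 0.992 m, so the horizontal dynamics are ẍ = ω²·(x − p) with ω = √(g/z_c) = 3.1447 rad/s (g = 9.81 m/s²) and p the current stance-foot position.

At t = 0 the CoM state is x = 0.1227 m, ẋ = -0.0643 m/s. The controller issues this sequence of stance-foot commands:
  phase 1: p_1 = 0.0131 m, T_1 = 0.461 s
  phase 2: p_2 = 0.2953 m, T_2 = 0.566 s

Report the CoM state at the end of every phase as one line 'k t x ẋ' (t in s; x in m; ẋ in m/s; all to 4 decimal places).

phase 1: p=0.0131, T=0.461, ωT=1.449707, cosh=2.248252, sinh=2.013613; start (x,ẋ)=(0.122700, -0.064300) → end (x,ẋ)=(0.218336, 0.549447)
phase 2: p=0.2953, T=0.566, ωT=1.779900, cosh=3.048960, sinh=2.880305; start (x,ẋ)=(0.218336, 0.549447) → end (x,ẋ)=(0.563891, 0.978125)

1 0.4610 0.2183 0.5494
2 1.0270 0.5639 0.9781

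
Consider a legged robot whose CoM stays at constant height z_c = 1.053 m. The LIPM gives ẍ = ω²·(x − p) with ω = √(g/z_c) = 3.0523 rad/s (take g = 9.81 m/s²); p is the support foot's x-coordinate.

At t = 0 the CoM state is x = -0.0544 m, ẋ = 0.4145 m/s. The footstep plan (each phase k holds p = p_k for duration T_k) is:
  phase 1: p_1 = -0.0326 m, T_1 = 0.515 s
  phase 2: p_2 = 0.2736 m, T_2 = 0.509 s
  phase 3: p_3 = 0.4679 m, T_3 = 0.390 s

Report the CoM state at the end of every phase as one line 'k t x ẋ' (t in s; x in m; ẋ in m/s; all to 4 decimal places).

1 0.5150 0.2255 0.8878
2 1.0240 0.8118 1.8617
3 1.4140 1.9958 4.9105

phase 1: p=-0.0326, T=0.515, ωT=1.571935, cosh=2.511799, sinh=2.304156; start (x,ẋ)=(-0.054400, 0.414500) → end (x,ẋ)=(0.225545, 0.887822)
phase 2: p=0.2736, T=0.509, ωT=1.553621, cosh=2.470020, sinh=2.258540; start (x,ẋ)=(0.225545, 0.887822) → end (x,ẋ)=(0.811845, 1.861663)
phase 3: p=0.4679, T=0.390, ωT=1.190397, cosh=1.796243, sinh=1.492143; start (x,ẋ)=(0.811845, 1.861663) → end (x,ẋ)=(1.995799, 4.910487)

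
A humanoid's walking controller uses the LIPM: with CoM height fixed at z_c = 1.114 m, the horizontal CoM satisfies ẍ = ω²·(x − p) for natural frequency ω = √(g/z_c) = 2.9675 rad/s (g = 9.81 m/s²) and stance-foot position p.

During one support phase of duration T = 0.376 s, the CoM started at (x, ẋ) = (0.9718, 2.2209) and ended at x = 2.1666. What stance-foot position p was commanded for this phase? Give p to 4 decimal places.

ωT = 2.9675·0.376 = 1.115780; cosh(ωT) = 1.689804, sinh(ωT) = 1.362144
x(T) = p + (x₀−p)·cosh(ωT) + (ẋ₀/ω)·sinh(ωT) ⇒ p·(1 − cosh) = x(T) − x₀·cosh − (ẋ₀/ω)·sinh
numerator   = 2.1666 − (0.9718)·1.689804 − (2.2209/2.9675)·1.362144 = -0.494990
denominator = 1 − 1.689804 = -0.689804
p = -0.494990 / -0.689804 = 0.7176

p = 0.7176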